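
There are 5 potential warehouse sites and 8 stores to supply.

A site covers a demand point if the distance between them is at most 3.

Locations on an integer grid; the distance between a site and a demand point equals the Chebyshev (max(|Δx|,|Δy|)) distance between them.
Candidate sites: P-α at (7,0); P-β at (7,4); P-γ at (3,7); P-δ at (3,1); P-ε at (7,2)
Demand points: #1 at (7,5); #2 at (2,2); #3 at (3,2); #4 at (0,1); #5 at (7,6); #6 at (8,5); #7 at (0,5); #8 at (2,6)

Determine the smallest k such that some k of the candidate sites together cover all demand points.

Coverage sets (demand points within 3 of each site):
  P-α: {}
  P-β: {#1, #5, #6}
  P-γ: {#7, #8}
  P-δ: {#2, #3, #4}
  P-ε: {#1, #6}
No 2 sites suffice: every size-2 union leaves at least one demand point uncovered.
But {P-β, P-γ, P-δ} covers everything, so the minimum is 3.

3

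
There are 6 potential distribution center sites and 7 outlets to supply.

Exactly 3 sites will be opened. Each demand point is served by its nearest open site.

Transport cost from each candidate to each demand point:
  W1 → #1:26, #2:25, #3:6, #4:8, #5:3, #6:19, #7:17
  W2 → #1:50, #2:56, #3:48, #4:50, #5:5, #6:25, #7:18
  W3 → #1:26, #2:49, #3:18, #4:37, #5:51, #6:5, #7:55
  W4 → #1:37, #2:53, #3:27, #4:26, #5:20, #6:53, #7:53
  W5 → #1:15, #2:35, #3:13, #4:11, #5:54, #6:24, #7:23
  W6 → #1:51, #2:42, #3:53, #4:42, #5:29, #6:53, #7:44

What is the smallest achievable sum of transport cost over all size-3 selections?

Open {W1, W3, W5}.
  #1→W5 15, #2→W1 25, #3→W1 6, #4→W1 8, #5→W1 3, #6→W3 5, #7→W1 17  ⇒ total 79.
Compare {W1, W2, W3}: total 90.
Compare {W1, W3, W4}: total 90.
No size-3 selection does better; minimum is 79.

79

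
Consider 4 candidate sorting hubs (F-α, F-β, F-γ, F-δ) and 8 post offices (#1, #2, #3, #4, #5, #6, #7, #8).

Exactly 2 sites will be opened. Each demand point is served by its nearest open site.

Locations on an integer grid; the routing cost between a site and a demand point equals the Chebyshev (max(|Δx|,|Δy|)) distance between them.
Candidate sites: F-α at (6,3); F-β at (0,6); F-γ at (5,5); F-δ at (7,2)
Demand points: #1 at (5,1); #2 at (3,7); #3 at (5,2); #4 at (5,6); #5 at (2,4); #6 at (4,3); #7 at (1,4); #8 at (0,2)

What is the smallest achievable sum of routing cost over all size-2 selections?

19

Open {F-α, F-β}.
  #1→F-α 2, #2→F-β 3, #3→F-α 1, #4→F-α 3, #5→F-β 2, #6→F-α 2, #7→F-β 2, #8→F-β 4  ⇒ total 19.
Compare {F-α, F-γ}: total 20.
Compare {F-β, F-γ}: total 20.
No size-2 selection does better; minimum is 19.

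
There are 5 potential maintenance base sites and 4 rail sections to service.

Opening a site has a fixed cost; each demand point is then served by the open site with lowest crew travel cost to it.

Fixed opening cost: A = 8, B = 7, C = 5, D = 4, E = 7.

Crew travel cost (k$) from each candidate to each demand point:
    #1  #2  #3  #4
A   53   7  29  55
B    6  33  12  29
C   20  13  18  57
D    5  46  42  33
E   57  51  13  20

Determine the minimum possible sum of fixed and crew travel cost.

Open {A, D, E}: assign each demand point to its cheapest open site.
  #1→D 5, #2→A 7, #3→E 13, #4→E 20
  crew travel cost 45, fixed 19 → total 64.
Compare {A, B, E}: crew travel cost 45 + fixed 22 = 67.
Compare {C, D, E}: crew travel cost 51 + fixed 16 = 67.
Compare {A, B}: crew travel cost 54 + fixed 15 = 69.
All other subsets cost ≥ 67. Minimum total cost: 64.

64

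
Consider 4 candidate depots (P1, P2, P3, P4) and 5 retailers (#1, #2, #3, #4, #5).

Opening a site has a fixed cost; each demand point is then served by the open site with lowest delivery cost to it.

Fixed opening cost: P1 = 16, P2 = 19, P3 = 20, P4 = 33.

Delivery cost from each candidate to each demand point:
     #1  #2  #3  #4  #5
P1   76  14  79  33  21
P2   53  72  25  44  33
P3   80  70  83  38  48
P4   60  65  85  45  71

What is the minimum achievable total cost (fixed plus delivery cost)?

181

Open {P1, P2}: assign each demand point to its cheapest open site.
  #1→P2 53, #2→P1 14, #3→P2 25, #4→P1 33, #5→P1 21
  delivery cost 146, fixed 35 → total 181.
Compare {P1, P2, P3}: delivery cost 146 + fixed 55 = 201.
Compare {P1, P2, P4}: delivery cost 146 + fixed 68 = 214.
Compare {P1, P2, P3, P4}: delivery cost 146 + fixed 88 = 234.
All other subsets cost ≥ 201. Minimum total cost: 181.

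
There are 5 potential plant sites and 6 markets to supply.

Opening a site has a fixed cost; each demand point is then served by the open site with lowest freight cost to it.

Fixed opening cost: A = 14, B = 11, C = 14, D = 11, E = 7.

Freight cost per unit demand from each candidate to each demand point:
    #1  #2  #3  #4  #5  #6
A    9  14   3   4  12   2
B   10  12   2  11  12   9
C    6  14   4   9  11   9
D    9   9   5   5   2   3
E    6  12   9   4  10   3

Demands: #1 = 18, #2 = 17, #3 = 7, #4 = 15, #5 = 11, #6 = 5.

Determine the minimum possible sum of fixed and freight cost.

401

Open {B, D, E}: assign each demand point to its cheapest open site.
  #1→E 18×6=108, #2→D 17×9=153, #3→B 7×2=14, #4→E 15×4=60, #5→D 11×2=22, #6→D 5×3=15
  freight cost 372, fixed 29 → total 401.
Compare {A, D, E}: freight cost 374 + fixed 32 = 406.
Compare {A, B, D, E}: freight cost 367 + fixed 43 = 410.
Compare {D, E}: freight cost 393 + fixed 18 = 411.
All other subsets cost ≥ 406. Minimum total cost: 401.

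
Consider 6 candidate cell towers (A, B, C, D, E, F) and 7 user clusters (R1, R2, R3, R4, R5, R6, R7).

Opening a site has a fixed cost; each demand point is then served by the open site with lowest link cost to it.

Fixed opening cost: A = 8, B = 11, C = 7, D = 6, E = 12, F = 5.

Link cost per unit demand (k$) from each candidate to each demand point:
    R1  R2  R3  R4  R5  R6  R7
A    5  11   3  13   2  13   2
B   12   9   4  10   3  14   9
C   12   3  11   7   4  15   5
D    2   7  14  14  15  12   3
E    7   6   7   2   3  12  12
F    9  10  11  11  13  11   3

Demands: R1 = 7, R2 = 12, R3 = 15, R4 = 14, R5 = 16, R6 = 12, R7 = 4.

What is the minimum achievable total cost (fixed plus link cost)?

Open {A, C, D, E, F}: assign each demand point to its cheapest open site.
  R1→D 7×2=14, R2→C 12×3=36, R3→A 15×3=45, R4→E 14×2=28, R5→A 16×2=32, R6→F 12×11=132, R7→A 4×2=8
  link cost 295, fixed 38 → total 333.
Compare {A, C, D, E}: link cost 307 + fixed 33 = 340.
Compare {A, B, C, D, E, F}: link cost 295 + fixed 49 = 344.
Compare {A, C, E, F}: link cost 316 + fixed 32 = 348.
All other subsets cost ≥ 340. Minimum total cost: 333.

333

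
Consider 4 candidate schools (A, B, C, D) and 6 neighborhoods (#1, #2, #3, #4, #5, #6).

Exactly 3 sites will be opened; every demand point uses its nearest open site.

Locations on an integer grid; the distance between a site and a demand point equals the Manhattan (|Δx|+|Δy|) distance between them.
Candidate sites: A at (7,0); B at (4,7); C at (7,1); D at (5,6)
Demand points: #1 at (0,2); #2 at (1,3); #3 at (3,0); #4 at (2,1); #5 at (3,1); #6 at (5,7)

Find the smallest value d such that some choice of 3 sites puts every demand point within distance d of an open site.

8

Open {A, B, C}.
  Farthest demand point is #1 at distance 8 (to C); all others are ≤ 8.
With {A, C, D} the worst case is 8.
With {B, C, D} the worst case is 8.
No size-3 selection achieves below 8.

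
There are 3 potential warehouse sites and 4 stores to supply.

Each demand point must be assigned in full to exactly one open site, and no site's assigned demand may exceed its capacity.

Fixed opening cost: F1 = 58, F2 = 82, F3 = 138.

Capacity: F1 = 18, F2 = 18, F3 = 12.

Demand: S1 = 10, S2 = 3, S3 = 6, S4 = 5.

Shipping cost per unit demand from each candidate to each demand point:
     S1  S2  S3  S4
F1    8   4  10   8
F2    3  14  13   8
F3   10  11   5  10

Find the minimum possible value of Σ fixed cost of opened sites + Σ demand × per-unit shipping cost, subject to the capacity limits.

Open {F1, F2}; cheapest assignment that respects the capacities:
  F1 (cap 18, load 14): S2, S3, S4 — cost 3×4 + 6×10 + 5×8 = 112
  F2 (cap 18, load 10): S1 — cost 10×3 = 30
  Shipping 142, fixed 140 → total 282.
  Any other capacity-feasible assignment to {F1, F2} ships for at least 142.
Compare {F2, F3}: its best feasible assignment gives total 353.
Compare {F1, F3}: its best feasible assignment gives total 358.
Every other set of open sites that can feasibly serve all demand totals ≥ 353 even under its best assignment. Minimum: 282.

282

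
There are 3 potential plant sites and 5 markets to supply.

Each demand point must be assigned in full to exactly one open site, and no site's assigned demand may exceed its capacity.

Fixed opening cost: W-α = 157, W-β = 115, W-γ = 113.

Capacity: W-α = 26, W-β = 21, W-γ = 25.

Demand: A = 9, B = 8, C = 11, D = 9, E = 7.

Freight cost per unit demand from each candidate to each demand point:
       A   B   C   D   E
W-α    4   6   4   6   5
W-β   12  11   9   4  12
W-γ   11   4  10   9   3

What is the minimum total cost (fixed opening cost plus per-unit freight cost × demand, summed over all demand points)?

484

Open {W-α, W-γ}; cheapest assignment that respects the capacities:
  W-α (cap 26, load 20): A, C — cost 9×4 + 11×4 = 80
  W-γ (cap 25, load 24): B, D, E — cost 8×4 + 9×9 + 7×3 = 134
  Shipping 214, fixed 270 → total 484.
  Any other capacity-feasible assignment to {W-α, W-γ} ships for at least 214.
Compare {W-β, W-γ}: its best feasible assignment gives total 515.
Compare {W-α, W-β}: its best feasible assignment gives total 526.
Every other set of open sites that can feasibly serve all demand totals ≥ 515 even under its best assignment. Minimum: 484.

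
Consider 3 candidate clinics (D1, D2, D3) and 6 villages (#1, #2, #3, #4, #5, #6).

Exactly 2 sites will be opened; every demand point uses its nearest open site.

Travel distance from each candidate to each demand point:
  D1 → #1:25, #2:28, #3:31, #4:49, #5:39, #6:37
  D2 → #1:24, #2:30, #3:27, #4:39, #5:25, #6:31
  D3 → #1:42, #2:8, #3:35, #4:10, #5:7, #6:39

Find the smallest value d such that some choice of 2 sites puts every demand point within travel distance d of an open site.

Open {D2, D3}.
  Farthest demand point is #6 at travel distance 31 (to D2); all others are ≤ 31.
With {D1, D3} the worst case is 37.
With {D1, D2} the worst case is 39.
No size-2 selection achieves below 31.

31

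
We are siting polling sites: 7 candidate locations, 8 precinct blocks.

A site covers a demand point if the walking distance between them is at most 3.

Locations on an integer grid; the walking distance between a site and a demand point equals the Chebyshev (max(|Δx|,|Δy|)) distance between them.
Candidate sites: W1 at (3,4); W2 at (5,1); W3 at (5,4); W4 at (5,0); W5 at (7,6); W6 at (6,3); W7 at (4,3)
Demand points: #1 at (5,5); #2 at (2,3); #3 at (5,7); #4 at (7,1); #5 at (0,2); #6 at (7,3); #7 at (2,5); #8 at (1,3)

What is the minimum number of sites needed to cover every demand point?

Coverage sets (demand points within 3 of each site):
  W1: {#1, #2, #3, #5, #7, #8}
  W2: {#2, #4, #6}
  W3: {#1, #2, #3, #4, #6, #7}
  W4: {#2, #4, #6}
  W5: {#1, #3, #6}
  W6: {#1, #4, #6}
  W7: {#1, #2, #4, #6, #7, #8}
No single site covers all 8 demand points.
But {W1, W2} covers everything, so the minimum is 2.

2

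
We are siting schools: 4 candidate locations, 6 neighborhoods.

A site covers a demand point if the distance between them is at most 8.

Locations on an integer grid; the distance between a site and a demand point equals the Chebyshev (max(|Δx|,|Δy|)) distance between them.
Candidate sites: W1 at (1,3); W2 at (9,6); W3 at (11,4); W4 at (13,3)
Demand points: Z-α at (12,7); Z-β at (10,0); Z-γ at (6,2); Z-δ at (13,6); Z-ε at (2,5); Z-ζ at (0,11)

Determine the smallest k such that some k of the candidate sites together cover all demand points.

2

Coverage sets (demand points within 8 of each site):
  W1: {Z-γ, Z-ε, Z-ζ}
  W2: {Z-α, Z-β, Z-γ, Z-δ, Z-ε}
  W3: {Z-α, Z-β, Z-γ, Z-δ}
  W4: {Z-α, Z-β, Z-γ, Z-δ}
No single site covers all 6 demand points.
But {W1, W2} covers everything, so the minimum is 2.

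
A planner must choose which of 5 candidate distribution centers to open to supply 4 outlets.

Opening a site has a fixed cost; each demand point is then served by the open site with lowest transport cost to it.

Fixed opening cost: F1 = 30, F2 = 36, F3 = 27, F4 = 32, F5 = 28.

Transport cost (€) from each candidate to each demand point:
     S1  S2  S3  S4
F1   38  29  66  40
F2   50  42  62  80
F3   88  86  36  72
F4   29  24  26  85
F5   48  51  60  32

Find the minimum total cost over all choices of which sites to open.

171

Open {F4, F5}: assign each demand point to its cheapest open site.
  S1→F4 29, S2→F4 24, S3→F4 26, S4→F5 32
  transport cost 111, fixed 60 → total 171.
Compare {F1, F4}: transport cost 119 + fixed 62 = 181.
Compare {F4}: transport cost 164 + fixed 32 = 196.
Compare {F3, F4, F5}: transport cost 111 + fixed 87 = 198.
All other subsets cost ≥ 181. Minimum total cost: 171.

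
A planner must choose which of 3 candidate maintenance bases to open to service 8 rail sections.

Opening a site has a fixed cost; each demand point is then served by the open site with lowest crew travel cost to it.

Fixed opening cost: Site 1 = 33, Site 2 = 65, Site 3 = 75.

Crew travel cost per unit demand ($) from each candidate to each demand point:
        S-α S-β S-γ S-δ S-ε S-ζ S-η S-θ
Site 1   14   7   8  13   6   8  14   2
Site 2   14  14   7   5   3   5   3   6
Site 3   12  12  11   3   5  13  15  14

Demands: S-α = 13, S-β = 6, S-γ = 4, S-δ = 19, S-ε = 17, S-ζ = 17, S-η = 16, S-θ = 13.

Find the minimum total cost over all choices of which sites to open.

655

Open {Site 1, Site 2}: assign each demand point to its cheapest open site.
  S-α→Site 1 13×14=182, S-β→Site 1 6×7=42, S-γ→Site 2 4×7=28, S-δ→Site 2 19×5=95, S-ε→Site 2 17×3=51, S-ζ→Site 2 17×5=85, S-η→Site 2 16×3=48, S-θ→Site 1 13×2=26
  crew travel cost 557, fixed 98 → total 655.
Compare {Site 1, Site 2, Site 3}: crew travel cost 493 + fixed 173 = 666.
Compare {Site 2, Site 3}: crew travel cost 575 + fixed 140 = 715.
Compare {Site 2}: crew travel cost 651 + fixed 65 = 716.
All other subsets cost ≥ 666. Minimum total cost: 655.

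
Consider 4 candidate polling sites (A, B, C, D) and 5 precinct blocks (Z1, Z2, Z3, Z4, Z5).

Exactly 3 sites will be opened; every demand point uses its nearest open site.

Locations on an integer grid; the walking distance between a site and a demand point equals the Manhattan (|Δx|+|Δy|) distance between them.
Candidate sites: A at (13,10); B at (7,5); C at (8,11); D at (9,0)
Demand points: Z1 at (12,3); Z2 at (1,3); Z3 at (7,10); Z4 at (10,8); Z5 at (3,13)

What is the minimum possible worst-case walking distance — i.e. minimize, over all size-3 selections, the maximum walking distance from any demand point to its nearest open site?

Open {A, B, C}.
  Farthest demand point is Z2 at walking distance 8 (to B); all others are ≤ 8.
With {B, C, D} the worst case is 8.
With {A, C, D} the worst case is 11.
No size-3 selection achieves below 8.

8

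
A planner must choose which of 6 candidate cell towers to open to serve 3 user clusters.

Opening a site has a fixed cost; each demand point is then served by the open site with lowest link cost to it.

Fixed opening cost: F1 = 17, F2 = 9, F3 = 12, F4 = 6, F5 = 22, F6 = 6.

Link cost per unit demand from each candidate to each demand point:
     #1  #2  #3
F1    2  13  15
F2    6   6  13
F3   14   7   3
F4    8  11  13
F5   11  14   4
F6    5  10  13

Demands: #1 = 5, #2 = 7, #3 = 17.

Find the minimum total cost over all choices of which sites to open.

139

Open {F1, F3}: assign each demand point to its cheapest open site.
  #1→F1 5×2=10, #2→F3 7×7=49, #3→F3 17×3=51
  link cost 110, fixed 29 → total 139.
Compare {F1, F2, F3}: link cost 103 + fixed 38 = 141.
Compare {F3, F6}: link cost 125 + fixed 18 = 143.
Compare {F2, F3}: link cost 123 + fixed 21 = 144.
All other subsets cost ≥ 141. Minimum total cost: 139.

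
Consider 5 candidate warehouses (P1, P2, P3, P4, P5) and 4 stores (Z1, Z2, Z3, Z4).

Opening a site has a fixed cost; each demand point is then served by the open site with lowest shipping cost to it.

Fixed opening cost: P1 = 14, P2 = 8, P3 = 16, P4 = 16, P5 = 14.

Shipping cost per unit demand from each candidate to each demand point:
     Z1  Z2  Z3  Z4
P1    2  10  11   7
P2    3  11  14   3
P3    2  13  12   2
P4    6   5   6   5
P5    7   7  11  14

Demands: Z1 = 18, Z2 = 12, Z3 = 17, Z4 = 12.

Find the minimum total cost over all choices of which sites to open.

254

Open {P3, P4}: assign each demand point to its cheapest open site.
  Z1→P3 18×2=36, Z2→P4 12×5=60, Z3→P4 17×6=102, Z4→P3 12×2=24
  shipping cost 222, fixed 32 → total 254.
Compare {P2, P3, P4}: shipping cost 222 + fixed 40 = 262.
Compare {P1, P3, P4}: shipping cost 222 + fixed 46 = 268.
Compare {P3, P4, P5}: shipping cost 222 + fixed 46 = 268.
All other subsets cost ≥ 262. Minimum total cost: 254.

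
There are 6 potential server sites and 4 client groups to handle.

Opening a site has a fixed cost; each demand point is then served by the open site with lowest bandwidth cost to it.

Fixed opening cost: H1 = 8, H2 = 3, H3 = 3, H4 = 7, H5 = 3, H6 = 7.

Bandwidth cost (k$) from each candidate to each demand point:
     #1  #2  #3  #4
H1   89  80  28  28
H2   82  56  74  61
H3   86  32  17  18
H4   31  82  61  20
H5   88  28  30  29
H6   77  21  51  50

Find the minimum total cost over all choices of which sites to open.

104

Open {H3, H4, H6}: assign each demand point to its cheapest open site.
  #1→H4 31, #2→H6 21, #3→H3 17, #4→H3 18
  bandwidth cost 87, fixed 17 → total 104.
Compare {H3, H4, H5}: bandwidth cost 94 + fixed 13 = 107.
Compare {H2, H3, H4, H6}: bandwidth cost 87 + fixed 20 = 107.
Compare {H3, H4, H5, H6}: bandwidth cost 87 + fixed 20 = 107.
All other subsets cost ≥ 107. Minimum total cost: 104.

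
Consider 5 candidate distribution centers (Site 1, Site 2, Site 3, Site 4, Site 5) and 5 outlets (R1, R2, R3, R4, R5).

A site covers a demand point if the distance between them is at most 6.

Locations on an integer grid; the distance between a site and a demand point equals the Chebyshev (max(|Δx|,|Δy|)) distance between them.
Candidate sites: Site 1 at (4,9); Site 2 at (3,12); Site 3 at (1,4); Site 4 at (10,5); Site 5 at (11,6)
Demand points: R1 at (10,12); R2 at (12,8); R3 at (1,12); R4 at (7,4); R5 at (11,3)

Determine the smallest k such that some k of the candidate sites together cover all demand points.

2

Coverage sets (demand points within 6 of each site):
  Site 1: {R1, R3, R4}
  Site 2: {R3}
  Site 3: {R4}
  Site 4: {R2, R4, R5}
  Site 5: {R1, R2, R4, R5}
No single site covers all 5 demand points.
But {Site 1, Site 4} covers everything, so the minimum is 2.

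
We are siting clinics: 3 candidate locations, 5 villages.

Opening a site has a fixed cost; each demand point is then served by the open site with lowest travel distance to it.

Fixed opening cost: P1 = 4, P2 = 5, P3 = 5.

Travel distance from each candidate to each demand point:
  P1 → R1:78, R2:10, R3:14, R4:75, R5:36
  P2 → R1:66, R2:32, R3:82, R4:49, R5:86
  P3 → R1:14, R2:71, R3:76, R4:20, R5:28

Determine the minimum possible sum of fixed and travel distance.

95

Open {P1, P3}: assign each demand point to its cheapest open site.
  R1→P3 14, R2→P1 10, R3→P1 14, R4→P3 20, R5→P3 28
  travel distance 86, fixed 9 → total 95.
Compare {P1, P2, P3}: travel distance 86 + fixed 14 = 100.
Compare {P2, P3}: travel distance 170 + fixed 10 = 180.
Compare {P1, P2}: travel distance 175 + fixed 9 = 184.
All other subsets cost ≥ 100. Minimum total cost: 95.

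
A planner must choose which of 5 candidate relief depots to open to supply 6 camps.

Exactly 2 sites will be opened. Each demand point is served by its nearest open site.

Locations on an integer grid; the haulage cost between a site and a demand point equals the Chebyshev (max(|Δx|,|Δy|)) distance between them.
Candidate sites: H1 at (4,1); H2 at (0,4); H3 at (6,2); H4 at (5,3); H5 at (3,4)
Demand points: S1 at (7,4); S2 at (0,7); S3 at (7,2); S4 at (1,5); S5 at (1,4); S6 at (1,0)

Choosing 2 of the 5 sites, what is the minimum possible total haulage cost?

Open {H2, H3}.
  S1→H3 2, S2→H2 3, S3→H3 1, S4→H2 1, S5→H2 1, S6→H2 4  ⇒ total 12.
Compare {H2, H4}: total 13.
Compare {H1, H2}: total 14.
No size-2 selection does better; minimum is 12.

12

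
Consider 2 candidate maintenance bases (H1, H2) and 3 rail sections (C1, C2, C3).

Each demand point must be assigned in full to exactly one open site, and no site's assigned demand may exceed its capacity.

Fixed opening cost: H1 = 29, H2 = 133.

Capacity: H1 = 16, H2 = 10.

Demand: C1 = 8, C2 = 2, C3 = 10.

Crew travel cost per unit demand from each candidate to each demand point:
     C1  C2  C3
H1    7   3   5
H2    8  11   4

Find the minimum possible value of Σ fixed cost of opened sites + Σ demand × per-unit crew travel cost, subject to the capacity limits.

264

Open {H1, H2}; cheapest assignment that respects the capacities:
  H1 (cap 16, load 10): C1, C2 — cost 8×7 + 2×3 = 62
  H2 (cap 10, load 10): C3 — cost 10×4 = 40
  Shipping 102, fixed 162 → total 264.
  Any other capacity-feasible assignment to {H1, H2} ships for at least 102.
Total demand is 20 and no other set of sites has combined capacity ≥ 20, so {H1, H2} is the only feasible choice of open sites. Minimum: 264.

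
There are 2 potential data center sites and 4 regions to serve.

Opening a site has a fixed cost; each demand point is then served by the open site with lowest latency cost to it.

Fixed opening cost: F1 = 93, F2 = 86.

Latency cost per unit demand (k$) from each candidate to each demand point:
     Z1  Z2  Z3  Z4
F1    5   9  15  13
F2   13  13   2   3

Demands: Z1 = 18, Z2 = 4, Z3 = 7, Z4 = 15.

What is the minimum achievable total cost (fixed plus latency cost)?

364

Open {F1, F2}: assign each demand point to its cheapest open site.
  Z1→F1 18×5=90, Z2→F1 4×9=36, Z3→F2 7×2=14, Z4→F2 15×3=45
  latency cost 185, fixed 179 → total 364.
Compare {F2}: latency cost 345 + fixed 86 = 431.
Compare {F1}: latency cost 426 + fixed 93 = 519.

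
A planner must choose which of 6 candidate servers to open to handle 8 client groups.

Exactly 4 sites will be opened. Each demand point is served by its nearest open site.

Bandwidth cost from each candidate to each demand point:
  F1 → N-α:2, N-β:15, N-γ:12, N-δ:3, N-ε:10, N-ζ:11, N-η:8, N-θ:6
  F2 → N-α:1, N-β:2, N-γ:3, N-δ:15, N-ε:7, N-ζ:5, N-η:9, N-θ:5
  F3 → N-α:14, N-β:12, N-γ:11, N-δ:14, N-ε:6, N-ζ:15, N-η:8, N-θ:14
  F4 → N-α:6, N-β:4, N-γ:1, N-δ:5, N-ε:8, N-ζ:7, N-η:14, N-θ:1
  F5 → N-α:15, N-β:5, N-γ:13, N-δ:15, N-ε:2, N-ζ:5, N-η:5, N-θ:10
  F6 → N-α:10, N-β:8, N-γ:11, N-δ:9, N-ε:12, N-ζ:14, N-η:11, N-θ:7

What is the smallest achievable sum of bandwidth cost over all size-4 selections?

Open {F1, F2, F4, F5}.
  N-α→F2 1, N-β→F2 2, N-γ→F4 1, N-δ→F1 3, N-ε→F5 2, N-ζ→F2 5, N-η→F5 5, N-θ→F4 1  ⇒ total 20.
Compare {F2, F3, F4, F5}: total 22.
Compare {F2, F4, F5, F6}: total 22.
No size-4 selection does better; minimum is 20.

20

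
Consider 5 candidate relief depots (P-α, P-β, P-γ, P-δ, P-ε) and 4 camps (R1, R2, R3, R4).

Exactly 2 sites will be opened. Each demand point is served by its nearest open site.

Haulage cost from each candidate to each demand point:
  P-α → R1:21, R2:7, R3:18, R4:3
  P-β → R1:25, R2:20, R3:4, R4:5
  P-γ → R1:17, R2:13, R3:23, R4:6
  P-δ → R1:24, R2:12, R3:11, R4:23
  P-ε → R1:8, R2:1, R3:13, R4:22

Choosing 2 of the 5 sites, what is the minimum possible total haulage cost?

18

Open {P-β, P-ε}.
  R1→P-ε 8, R2→P-ε 1, R3→P-β 4, R4→P-β 5  ⇒ total 18.
Compare {P-α, P-ε}: total 25.
Compare {P-γ, P-ε}: total 28.
No size-2 selection does better; minimum is 18.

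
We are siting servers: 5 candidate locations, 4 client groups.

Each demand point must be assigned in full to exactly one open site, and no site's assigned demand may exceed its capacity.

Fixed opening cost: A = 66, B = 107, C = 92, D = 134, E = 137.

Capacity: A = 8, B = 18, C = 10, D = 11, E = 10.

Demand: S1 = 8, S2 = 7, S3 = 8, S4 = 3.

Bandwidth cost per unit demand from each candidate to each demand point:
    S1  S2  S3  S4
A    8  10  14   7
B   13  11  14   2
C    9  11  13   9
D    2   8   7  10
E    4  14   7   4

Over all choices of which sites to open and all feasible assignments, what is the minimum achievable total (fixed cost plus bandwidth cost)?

432

Open {A, B}; cheapest assignment that respects the capacities:
  A (cap 8, load 8): S1 — cost 8×8 = 64
  B (cap 18, load 18): S2, S3, S4 — cost 7×11 + 8×14 + 3×2 = 195
  Shipping 259, fixed 173 → total 432.
  Any other capacity-feasible assignment to {A, B} ships for at least 259.
Compare {B, D}: its best feasible assignment gives total 452.
Compare {B, C}: its best feasible assignment gives total 466.
Every other set of open sites that can feasibly serve all demand totals ≥ 452 even under its best assignment. Minimum: 432.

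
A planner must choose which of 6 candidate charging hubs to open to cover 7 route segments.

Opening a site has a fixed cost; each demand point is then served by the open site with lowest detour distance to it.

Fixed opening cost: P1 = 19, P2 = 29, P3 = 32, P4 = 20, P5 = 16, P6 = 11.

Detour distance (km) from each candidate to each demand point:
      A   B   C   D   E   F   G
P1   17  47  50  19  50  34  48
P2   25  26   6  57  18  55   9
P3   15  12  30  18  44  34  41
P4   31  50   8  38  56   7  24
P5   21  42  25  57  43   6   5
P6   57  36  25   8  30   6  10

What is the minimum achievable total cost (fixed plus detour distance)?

Open {P2, P6}: assign each demand point to its cheapest open site.
  A→P2 25, B→P2 26, C→P2 6, D→P6 8, E→P2 18, F→P6 6, G→P2 9
  detour distance 98, fixed 40 → total 138.
Compare {P2, P3, P6}: detour distance 74 + fixed 72 = 146.
Compare {P2, P5, P6}: detour distance 90 + fixed 56 = 146.
Compare {P3, P6}: detour distance 106 + fixed 43 = 149.
All other subsets cost ≥ 146. Minimum total cost: 138.

138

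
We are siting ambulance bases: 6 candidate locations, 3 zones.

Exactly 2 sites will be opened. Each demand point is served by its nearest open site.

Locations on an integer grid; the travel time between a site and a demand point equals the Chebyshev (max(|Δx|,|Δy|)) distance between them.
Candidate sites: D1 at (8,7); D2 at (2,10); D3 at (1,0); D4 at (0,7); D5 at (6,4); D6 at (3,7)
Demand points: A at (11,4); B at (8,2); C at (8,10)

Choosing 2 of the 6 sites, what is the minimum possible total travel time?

Open {D1, D5}.
  A→D1 3, B→D5 2, C→D1 3  ⇒ total 8.
Compare {D1, D2}: total 11.
Compare {D1, D3}: total 11.
No size-2 selection does better; minimum is 8.

8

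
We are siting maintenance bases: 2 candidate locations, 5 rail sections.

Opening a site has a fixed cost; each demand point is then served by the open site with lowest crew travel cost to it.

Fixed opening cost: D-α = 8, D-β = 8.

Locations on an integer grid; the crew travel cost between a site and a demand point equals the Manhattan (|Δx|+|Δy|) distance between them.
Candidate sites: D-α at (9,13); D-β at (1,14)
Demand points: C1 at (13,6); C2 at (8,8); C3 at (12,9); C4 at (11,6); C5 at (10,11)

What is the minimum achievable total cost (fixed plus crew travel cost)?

Open {D-α}: assign each demand point to its cheapest open site.
  C1→D-α 11, C2→D-α 6, C3→D-α 7, C4→D-α 9, C5→D-α 3
  crew travel cost 36, fixed 8 → total 44.
Compare {D-α, D-β}: crew travel cost 36 + fixed 16 = 52.
Compare {D-β}: crew travel cost 79 + fixed 8 = 87.

44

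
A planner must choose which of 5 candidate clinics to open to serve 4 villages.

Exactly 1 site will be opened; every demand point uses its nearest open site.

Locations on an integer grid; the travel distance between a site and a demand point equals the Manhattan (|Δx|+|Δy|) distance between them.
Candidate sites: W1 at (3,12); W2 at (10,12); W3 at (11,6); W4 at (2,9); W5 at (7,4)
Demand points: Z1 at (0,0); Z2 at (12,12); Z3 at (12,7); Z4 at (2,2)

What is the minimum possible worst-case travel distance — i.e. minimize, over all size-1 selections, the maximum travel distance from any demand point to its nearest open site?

13

Open {W4}.
  Farthest demand point is Z2 at travel distance 13 (to W4); all others are ≤ 13.
With {W5} the worst case is 13.
With {W1} the worst case is 15.
No size-1 selection achieves below 13.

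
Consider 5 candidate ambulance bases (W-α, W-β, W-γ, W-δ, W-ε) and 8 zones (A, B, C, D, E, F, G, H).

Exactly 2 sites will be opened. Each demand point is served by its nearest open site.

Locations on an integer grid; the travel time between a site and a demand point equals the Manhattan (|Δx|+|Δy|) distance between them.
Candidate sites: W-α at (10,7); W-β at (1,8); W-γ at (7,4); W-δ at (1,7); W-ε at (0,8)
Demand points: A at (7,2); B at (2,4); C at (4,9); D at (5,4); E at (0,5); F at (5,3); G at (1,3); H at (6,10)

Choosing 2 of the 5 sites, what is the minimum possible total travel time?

Open {W-γ, W-δ}.
  A→W-γ 2, B→W-δ 4, C→W-δ 5, D→W-γ 2, E→W-δ 3, F→W-γ 3, G→W-δ 4, H→W-γ 7  ⇒ total 30.
Compare {W-β, W-γ}: total 32.
Compare {W-γ, W-ε}: total 33.
No size-2 selection does better; minimum is 30.

30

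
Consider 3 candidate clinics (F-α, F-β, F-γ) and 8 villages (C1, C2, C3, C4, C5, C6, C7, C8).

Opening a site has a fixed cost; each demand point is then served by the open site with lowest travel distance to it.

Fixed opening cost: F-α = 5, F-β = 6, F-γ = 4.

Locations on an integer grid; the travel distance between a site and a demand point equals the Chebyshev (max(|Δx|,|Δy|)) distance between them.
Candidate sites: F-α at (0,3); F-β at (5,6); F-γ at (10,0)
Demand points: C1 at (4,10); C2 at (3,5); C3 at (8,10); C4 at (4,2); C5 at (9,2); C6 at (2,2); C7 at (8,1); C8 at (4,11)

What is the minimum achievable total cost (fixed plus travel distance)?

Open {F-β, F-γ}: assign each demand point to its cheapest open site.
  C1→F-β 4, C2→F-β 2, C3→F-β 4, C4→F-β 4, C5→F-γ 2, C6→F-β 4, C7→F-γ 2, C8→F-β 5
  travel distance 27, fixed 10 → total 37.
Compare {F-β}: travel distance 32 + fixed 6 = 38.
Compare {F-α, F-β, F-γ}: travel distance 25 + fixed 15 = 40.
Compare {F-α, F-β}: travel distance 30 + fixed 11 = 41.
All other subsets cost ≥ 38. Minimum total cost: 37.

37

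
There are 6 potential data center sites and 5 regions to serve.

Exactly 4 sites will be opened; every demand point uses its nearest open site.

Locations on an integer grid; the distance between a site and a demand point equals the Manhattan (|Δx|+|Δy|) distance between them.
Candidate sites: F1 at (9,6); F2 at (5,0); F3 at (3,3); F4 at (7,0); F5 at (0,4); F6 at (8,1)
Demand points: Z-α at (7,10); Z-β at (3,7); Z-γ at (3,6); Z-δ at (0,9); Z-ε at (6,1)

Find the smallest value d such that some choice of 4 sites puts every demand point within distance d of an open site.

Open {F1, F2, F3, F5}.
  Farthest demand point is Z-α at distance 6 (to F1); all others are ≤ 6.
With {F1, F2, F4, F5} the worst case is 6.
With {F1, F2, F5, F6} the worst case is 6.
No size-4 selection achieves below 6.

6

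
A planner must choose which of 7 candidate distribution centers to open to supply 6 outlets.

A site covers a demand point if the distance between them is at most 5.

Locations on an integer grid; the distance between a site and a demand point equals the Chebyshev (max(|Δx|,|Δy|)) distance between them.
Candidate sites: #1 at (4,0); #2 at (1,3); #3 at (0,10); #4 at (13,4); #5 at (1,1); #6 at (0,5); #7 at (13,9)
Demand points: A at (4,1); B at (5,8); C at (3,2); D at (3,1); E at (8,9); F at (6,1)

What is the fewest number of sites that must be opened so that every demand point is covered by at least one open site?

2

Coverage sets (demand points within 5 of each site):
  #1: {A, C, D, F}
  #2: {A, B, C, D, F}
  #3: {B}
  #4: {E}
  #5: {A, C, D, F}
  #6: {A, B, C, D}
  #7: {E}
No single site covers all 6 demand points.
But {#2, #4} covers everything, so the minimum is 2.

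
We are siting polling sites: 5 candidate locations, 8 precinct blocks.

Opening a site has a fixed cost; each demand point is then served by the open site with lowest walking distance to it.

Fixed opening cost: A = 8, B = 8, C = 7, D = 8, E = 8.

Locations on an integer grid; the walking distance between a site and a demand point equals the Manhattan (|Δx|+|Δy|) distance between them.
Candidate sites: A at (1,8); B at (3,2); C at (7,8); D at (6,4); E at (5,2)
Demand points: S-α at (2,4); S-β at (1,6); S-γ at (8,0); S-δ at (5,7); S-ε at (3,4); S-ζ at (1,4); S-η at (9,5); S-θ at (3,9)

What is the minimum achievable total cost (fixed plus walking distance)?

Open {A, D}: assign each demand point to its cheapest open site.
  S-α→D 4, S-β→A 2, S-γ→D 6, S-δ→D 4, S-ε→D 3, S-ζ→A 4, S-η→D 4, S-θ→A 3
  walking distance 30, fixed 16 → total 46.
Compare {D}: walking distance 41 + fixed 8 = 49.
Compare {B, C}: walking distance 35 + fixed 15 = 50.
Compare {A, B}: walking distance 35 + fixed 16 = 51.
All other subsets cost ≥ 49. Minimum total cost: 46.

46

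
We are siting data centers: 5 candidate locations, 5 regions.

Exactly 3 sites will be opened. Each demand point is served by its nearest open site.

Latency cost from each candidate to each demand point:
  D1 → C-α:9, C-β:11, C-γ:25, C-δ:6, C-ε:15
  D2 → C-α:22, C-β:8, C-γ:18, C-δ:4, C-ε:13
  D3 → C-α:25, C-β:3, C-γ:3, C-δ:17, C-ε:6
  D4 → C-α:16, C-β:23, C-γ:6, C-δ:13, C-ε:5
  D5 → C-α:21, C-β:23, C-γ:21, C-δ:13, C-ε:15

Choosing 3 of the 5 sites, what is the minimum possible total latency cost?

25

Open {D1, D2, D3}.
  C-α→D1 9, C-β→D3 3, C-γ→D3 3, C-δ→D2 4, C-ε→D3 6  ⇒ total 25.
Compare {D1, D3, D4}: total 26.
Compare {D1, D3, D5}: total 27.
No size-3 selection does better; minimum is 25.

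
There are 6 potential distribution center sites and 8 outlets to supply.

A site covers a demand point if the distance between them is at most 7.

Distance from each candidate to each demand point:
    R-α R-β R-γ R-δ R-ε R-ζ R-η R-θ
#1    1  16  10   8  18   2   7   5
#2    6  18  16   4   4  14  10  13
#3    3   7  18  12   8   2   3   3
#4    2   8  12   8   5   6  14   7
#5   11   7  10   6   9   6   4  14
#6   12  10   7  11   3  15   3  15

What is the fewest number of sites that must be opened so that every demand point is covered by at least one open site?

Coverage sets (demand points within 7 of each site):
  #1: {R-α, R-ζ, R-η, R-θ}
  #2: {R-α, R-δ, R-ε}
  #3: {R-α, R-β, R-ζ, R-η, R-θ}
  #4: {R-α, R-ε, R-ζ, R-θ}
  #5: {R-β, R-δ, R-ζ, R-η}
  #6: {R-γ, R-ε, R-η}
No 2 sites suffice: every size-2 union leaves at least one demand point uncovered.
But {#1, #5, #6} covers everything, so the minimum is 3.

3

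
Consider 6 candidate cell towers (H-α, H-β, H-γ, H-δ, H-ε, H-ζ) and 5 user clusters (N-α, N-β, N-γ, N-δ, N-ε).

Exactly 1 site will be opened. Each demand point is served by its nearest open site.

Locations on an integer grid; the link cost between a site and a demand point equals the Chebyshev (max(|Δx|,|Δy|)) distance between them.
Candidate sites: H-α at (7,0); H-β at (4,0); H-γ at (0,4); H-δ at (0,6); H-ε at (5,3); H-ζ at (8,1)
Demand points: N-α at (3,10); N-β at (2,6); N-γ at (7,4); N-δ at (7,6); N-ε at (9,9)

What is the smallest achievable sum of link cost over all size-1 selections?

Open {H-ε}.
  N-α→H-ε 7, N-β→H-ε 3, N-γ→H-ε 2, N-δ→H-ε 3, N-ε→H-ε 6  ⇒ total 21.
Compare {H-δ}: total 29.
Compare {H-γ}: total 31.
No size-1 selection does better; minimum is 21.

21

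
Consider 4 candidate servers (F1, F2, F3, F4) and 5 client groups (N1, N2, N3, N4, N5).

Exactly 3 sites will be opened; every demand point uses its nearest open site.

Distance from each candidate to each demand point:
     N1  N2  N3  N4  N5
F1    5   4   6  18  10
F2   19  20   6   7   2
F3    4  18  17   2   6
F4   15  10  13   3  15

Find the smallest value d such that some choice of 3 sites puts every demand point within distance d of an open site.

Open {F1, F2, F3}.
  Farthest demand point is N3 at distance 6 (to F1); all others are ≤ 6.
With {F1, F2, F4} the worst case is 6.
With {F1, F3, F4} the worst case is 6.
No size-3 selection achieves below 6.

6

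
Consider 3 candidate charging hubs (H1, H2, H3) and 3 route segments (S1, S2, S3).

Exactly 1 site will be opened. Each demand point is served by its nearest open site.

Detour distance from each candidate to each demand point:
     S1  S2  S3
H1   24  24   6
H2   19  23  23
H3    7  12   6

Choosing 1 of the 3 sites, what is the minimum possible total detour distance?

Open {H3}.
  S1→H3 7, S2→H3 12, S3→H3 6  ⇒ total 25.
Compare {H1}: total 54.
Compare {H2}: total 65.

25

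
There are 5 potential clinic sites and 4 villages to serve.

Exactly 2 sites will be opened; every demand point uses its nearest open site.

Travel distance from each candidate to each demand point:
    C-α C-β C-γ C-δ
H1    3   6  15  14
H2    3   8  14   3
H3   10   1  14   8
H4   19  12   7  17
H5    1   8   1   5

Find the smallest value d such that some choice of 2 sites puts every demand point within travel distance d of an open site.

5

Open {H3, H5}.
  Farthest demand point is C-δ at travel distance 5 (to H5); all others are ≤ 5.
With {H1, H5} the worst case is 6.
With {H2, H4} the worst case is 8.
No size-2 selection achieves below 5.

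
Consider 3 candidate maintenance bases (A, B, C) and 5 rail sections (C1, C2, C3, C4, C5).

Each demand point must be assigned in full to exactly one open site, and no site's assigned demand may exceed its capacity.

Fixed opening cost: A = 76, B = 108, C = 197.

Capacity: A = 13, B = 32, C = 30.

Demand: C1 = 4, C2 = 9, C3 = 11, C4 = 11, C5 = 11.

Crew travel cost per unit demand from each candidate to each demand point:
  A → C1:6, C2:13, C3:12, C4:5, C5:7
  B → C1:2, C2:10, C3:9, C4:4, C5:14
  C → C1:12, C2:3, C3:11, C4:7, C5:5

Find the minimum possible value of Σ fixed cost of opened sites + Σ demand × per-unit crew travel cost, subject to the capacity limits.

538

Open {B, C}; cheapest assignment that respects the capacities:
  B (cap 32, load 26): C1, C3, C4 — cost 4×2 + 11×9 + 11×4 = 151
  C (cap 30, load 20): C2, C5 — cost 9×3 + 11×5 = 82
  Shipping 233, fixed 305 → total 538.
  Any other capacity-feasible assignment to {B, C} ships for at least 233.
Compare {A, B, C}: its best feasible assignment gives total 614.
Every other set of open sites that can feasibly serve all demand totals ≥ 614 even under its best assignment. Minimum: 538.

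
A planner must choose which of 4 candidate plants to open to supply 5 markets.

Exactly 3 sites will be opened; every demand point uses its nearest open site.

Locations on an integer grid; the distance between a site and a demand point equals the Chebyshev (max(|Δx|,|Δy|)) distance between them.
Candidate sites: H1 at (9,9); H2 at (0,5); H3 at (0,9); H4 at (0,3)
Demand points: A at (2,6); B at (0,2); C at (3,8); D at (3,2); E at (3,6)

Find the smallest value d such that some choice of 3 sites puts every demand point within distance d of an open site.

Open {H1, H2, H3}.
  Farthest demand point is B at distance 3 (to H2); all others are ≤ 3.
With {H1, H2, H4} the worst case is 3.
With {H1, H3, H4} the worst case is 3.
No size-3 selection achieves below 3.

3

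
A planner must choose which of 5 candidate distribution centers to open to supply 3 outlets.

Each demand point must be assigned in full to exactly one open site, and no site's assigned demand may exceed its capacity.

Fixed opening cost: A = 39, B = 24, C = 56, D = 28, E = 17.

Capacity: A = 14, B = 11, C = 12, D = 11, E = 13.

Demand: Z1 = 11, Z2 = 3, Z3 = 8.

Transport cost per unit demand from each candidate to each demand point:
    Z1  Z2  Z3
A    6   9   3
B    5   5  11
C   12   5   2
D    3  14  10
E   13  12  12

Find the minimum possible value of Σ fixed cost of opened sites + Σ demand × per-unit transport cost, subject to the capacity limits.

148

Open {C, D}; cheapest assignment that respects the capacities:
  C (cap 12, load 11): Z2, Z3 — cost 3×5 + 8×2 = 31
  D (cap 11, load 11): Z1 — cost 11×3 = 33
  Shipping 64, fixed 84 → total 148.
  Any other capacity-feasible assignment to {C, D} ships for at least 64.
Compare {A, D}: its best feasible assignment gives total 151.
Compare {A, B, D}: its best feasible assignment gives total 163.
Every other set of open sites that can feasibly serve all demand totals ≥ 151 even under its best assignment. Minimum: 148.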